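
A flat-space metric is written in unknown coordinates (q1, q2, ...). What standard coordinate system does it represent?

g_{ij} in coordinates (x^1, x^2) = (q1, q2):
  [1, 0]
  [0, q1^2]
The line element ds^2 = dq1^2 + q1^2 dq2^2 is dr^2 + r^2 dθ^2 with q1 = r, q2 = θ.
polar coordinates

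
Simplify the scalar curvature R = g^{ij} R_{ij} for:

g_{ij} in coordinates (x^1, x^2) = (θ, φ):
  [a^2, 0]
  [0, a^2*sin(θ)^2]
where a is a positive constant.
Non-zero Christoffel symbols (Γ^k_{ij} = Γ^k_{ji}):
Γ^θ_{φ φ} = -sin(2*θ)/2
Γ^φ_{θ φ} = 1/tan(θ)
Ricci tensor (R_{ij} = R^k_{ikj}): R_{θθ} = 1, R_{θφ} = 0, R_{φφ} = sin(θ)^2
Inverse metric: g^{θθ} = 1/a^2, g^{φφ} = 1/(a^2*sin(θ)^2)
R = g^{ij} R_{ij} = (1/a^2)(1) + (1/(a^2*sin(θ)^2))(sin(θ)^2) = 2/a^2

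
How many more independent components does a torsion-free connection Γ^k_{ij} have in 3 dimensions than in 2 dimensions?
Independent components in n dimensions: n × n(n+1)/2 = n^2(n+1)/2.
3D: 3 × 6 = 18
2D: 2 × 3 = 6
Difference = 18 - 6 = 12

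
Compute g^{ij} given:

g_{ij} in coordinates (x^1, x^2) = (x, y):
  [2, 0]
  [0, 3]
The metric is diagonal, so g^{ij} is diagonal with entries 1/g_{ii}: diag(1/2, 1/3).
g^{ij}:
  [1/2, 0]
  [0, 1/3]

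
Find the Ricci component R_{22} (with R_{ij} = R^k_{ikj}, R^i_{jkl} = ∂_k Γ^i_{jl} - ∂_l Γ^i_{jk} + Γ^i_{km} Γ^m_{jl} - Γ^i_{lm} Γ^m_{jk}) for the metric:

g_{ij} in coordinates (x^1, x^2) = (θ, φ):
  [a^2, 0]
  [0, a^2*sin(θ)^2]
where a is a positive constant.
Non-zero Christoffel symbols (Γ^k_{ij} = Γ^k_{ji}):
Γ^θ_{φ φ} = -sin(2*θ)/2
Γ^φ_{θ φ} = 1/tan(θ)
R^θ_{φ θ φ} = ∂_θ Γ^θ_{φ φ} - ∂_φ Γ^θ_{φ θ} + Γ^θ_{θ m} Γ^m_{φ φ} - Γ^θ_{φ m} Γ^m_{φ θ}
  = (-cos(2*θ)) - (0) + (0) - (-cos(θ)^2) = sin(θ)^2
R^φ_{φ φ φ} = 0 (a repeated index in an antisymmetric pair)
R_{φφ} = R^θ_{φ θ φ} + R^φ_{φ φ φ} = (sin(θ)^2) + (0) = sin(θ)^2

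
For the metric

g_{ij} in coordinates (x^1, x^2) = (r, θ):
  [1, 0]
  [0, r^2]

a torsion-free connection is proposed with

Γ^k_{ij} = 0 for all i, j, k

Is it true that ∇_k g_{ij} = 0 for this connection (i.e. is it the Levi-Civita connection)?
Using ∇_k g_{ij} = ∂_k g_{ij} - Γ^m_{ki} g_{mj} - Γ^m_{kj} g_{im}:
∇_r g_{θθ} = (2*r) - (0) - (0) = 2*r ≠ 0
So the connection is not metric compatible (it is not the Levi-Civita connection).
No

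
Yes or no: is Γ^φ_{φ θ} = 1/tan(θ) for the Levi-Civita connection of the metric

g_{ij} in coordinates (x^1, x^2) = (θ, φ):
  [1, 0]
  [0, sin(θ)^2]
Γ^φ_{φ θ} = (1/2) g^{φφ} (∂_φ g_{φθ} + ∂_θ g_{φφ} - ∂_φ g_{φθ}) = (1/2)(1/sin(θ)^2)((0) + (sin(2*θ)) - (0)) = 1/tan(θ)
This equals the proposed value 1/tan(θ).
Yes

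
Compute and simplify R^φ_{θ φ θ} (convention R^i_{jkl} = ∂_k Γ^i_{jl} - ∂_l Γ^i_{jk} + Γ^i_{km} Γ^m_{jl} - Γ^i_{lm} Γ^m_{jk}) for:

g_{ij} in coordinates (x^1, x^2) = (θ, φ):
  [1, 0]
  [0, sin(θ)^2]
Non-zero Christoffel symbols (Γ^k_{ij} = Γ^k_{ji}):
Γ^θ_{φ φ} = -sin(2*θ)/2
Γ^φ_{θ φ} = 1/tan(θ)
R^φ_{θ φ θ} = ∂_φ Γ^φ_{θ θ} - ∂_θ Γ^φ_{θ φ} + Γ^φ_{φ m} Γ^m_{θ θ} - Γ^φ_{θ m} Γ^m_{θ φ}
  = (0) - (-1/sin(θ)^2) + (0) - (1/tan(θ)^2) = 1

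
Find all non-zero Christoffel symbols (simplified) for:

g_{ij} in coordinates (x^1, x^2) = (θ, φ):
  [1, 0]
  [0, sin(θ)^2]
Using Γ^k_{ij} = (1/2) g^{km} (∂_i g_{mj} + ∂_j g_{mi} - ∂_m g_{ij}); the metric is diagonal, so only the m = k term contributes.
Non-zero symbols (using the symmetry Γ^k_{ij} = Γ^k_{ji}):
Γ^θ_{φ φ} = (1/2) g^{θθ} (∂_φ g_{θφ} + ∂_φ g_{θφ} - ∂_θ g_{φφ}) = (1/2)(1)((0) + (0) - (sin(2*θ))) = -sin(2*θ)/2
Γ^φ_{θ φ} = (1/2) g^{φφ} (∂_θ g_{φφ} + ∂_φ g_{φθ} - ∂_φ g_{θφ}) = (1/2)(1/sin(θ)^2)((sin(2*θ)) + (0) - (0)) = 1/tan(θ)
All other Christoffel symbols are zero.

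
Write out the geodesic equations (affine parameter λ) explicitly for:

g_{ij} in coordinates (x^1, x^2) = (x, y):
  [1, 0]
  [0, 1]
Geodesic equation: d^2x^k/dλ^2 + Γ^k_{ij} (dx^i/dλ)(dx^j/dλ) = 0.
All Christoffel symbols vanish, so the geodesics are straight lines:
d^2x/dλ^2 = 0
d^2y/dλ^2 = 0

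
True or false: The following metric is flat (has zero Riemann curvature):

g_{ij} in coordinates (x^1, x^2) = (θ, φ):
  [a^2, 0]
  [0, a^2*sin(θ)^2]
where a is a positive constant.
Non-zero Christoffel symbols:
Γ^θ_{φ φ} = -sin(2*θ)/2
Γ^φ_{θ φ} = 1/tan(θ)
Ricci tensor: R_{θθ} = 1, R_{θφ} = 0, R_{φφ} = sin(θ)^2
The Ricci tensor is non-zero, so the Riemann tensor is non-zero: not flat.
False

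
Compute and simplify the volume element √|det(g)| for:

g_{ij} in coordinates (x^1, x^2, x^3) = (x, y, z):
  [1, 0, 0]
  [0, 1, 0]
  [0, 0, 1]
det(g) = 1
√|det(g)| = 1
Volume element: dV = 1 dx dy dz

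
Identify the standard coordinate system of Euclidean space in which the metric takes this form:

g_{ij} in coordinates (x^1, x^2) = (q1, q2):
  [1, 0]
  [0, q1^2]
The line element ds^2 = dq1^2 + q1^2 dq2^2 is dr^2 + r^2 dθ^2 with q1 = r, q2 = θ.
polar coordinates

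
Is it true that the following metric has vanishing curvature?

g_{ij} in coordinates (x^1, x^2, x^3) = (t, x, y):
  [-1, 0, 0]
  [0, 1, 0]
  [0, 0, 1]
All metric components are constant, so every Christoffel symbol vanishes and R^i_{jkl} = 0.
Yes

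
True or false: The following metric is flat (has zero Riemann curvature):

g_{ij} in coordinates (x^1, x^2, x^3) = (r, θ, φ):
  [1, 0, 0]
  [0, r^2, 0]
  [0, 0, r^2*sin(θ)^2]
Non-zero Christoffel symbols:
Γ^r_{θ θ} = -r
Γ^r_{φ φ} = -r*sin(θ)^2
Γ^θ_{r θ} = 1/r
Γ^θ_{φ φ} = -sin(2*θ)/2
Γ^φ_{r φ} = 1/r
Γ^φ_{θ φ} = 1/tan(θ)
Ricci tensor: R_{rr} = 0, R_{rθ} = 0, R_{rφ} = 0, R_{θθ} = 0, R_{θφ} = 0, R_{φφ} = 0
All R_{ij} vanish; in 3 dimensions the Riemann tensor is fully determined by the Ricci tensor, so R^i_{jkl} = 0: the metric is flat (curvilinear coordinates on flat space).
True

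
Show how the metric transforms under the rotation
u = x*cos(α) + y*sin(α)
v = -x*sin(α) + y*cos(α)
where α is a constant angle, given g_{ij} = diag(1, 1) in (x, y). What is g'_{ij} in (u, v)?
Invert the transformation: x = u*cos(α) - v*sin(α), y = u*sin(α) + v*cos(α)
g'_{ij} = (∂x^k/∂x'^i)(∂x^l/∂x'^j) g_{kl}; with g_{kl} = δ_{kl} this is Σ_k (∂x^k/∂x'^i)(∂x^k/∂x'^j).
Jacobian: ∂x/∂u = cos(α), ∂x/∂v = -sin(α), ∂y/∂u = sin(α), ∂y/∂v = cos(α)
g'_{uu} = (cos(α))(cos(α)) + (sin(α))(sin(α)) = 1
g'_{uv} = (cos(α))(-sin(α)) + (sin(α))(cos(α)) = 0
g'_{vv} = (-sin(α))(-sin(α)) + (cos(α))(cos(α)) = 1
g'_{ij} = diag(1, 1)
The Euclidean metric is invariant under rotations.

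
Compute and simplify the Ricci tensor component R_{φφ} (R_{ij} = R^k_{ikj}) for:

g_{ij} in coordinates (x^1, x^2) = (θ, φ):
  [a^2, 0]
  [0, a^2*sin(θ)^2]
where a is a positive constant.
Non-zero Christoffel symbols (Γ^k_{ij} = Γ^k_{ji}):
Γ^θ_{φ φ} = -sin(2*θ)/2
Γ^φ_{θ φ} = 1/tan(θ)
R^θ_{φ θ φ} = ∂_θ Γ^θ_{φ φ} - ∂_φ Γ^θ_{φ θ} + Γ^θ_{θ m} Γ^m_{φ φ} - Γ^θ_{φ m} Γ^m_{φ θ}
  = (-cos(2*θ)) - (0) + (0) - (-cos(θ)^2) = sin(θ)^2
R^φ_{φ φ φ} = 0 (a repeated index in an antisymmetric pair)
R_{φφ} = R^θ_{φ θ φ} + R^φ_{φ φ φ} = (sin(θ)^2) + (0) = sin(θ)^2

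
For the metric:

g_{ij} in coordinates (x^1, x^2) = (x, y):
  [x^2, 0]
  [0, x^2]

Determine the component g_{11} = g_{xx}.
With x^1 = x, x^2 = y, g_{11} = g_{xx} is the row-1, column-1 entry of the matrix.
g_{11} = x^2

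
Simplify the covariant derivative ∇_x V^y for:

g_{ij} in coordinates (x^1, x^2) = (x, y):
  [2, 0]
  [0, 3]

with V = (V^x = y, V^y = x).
All Christoffel symbols are zero.
∇_x V^y = ∂_x V^y + Γ^y_{x j} V^j
  = (1) + (0)(y) + (0)(x)
  = 1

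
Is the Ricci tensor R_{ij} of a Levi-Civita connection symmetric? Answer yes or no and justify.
R_{ij} = R^k_{ikj}; the pair symmetry R_{kilj} = R_{ljki} gives R_{ij} = R_{ji}.
Yes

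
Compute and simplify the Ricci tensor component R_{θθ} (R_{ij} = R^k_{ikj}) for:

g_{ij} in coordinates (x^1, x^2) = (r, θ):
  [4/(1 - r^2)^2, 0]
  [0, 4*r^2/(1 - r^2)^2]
Non-zero Christoffel symbols (Γ^k_{ij} = Γ^k_{ji}):
Γ^r_{r r} = 2*r/(1 - r^2)
Γ^r_{θ θ} = (r^3 + r)/(r^2 - 1)
Γ^θ_{r θ} = (-r^2 - 1)/(r^3 - r)
R^r_{θ r θ} = ∂_r Γ^r_{θ θ} - ∂_θ Γ^r_{θ r} + Γ^r_{r m} Γ^m_{θ θ} - Γ^r_{θ m} Γ^m_{θ r}
  = ((r^4 - 4*r^2 - 1)/(r^2 - 1)^2) - (0) + (-2*r^2*(r^2 + 1)/(r^2 - 1)^2) - (-(r^2 + 1)^2/(r^2 - 1)^2) = -4*r^2/(r^2 - 1)^2
R^θ_{θ θ θ} = 0 (a repeated index in an antisymmetric pair)
R_{θθ} = R^r_{θ r θ} + R^θ_{θ θ θ} = (-4*r^2/(r^2 - 1)^2) + (0) = -4*r^2/(r^2 - 1)^2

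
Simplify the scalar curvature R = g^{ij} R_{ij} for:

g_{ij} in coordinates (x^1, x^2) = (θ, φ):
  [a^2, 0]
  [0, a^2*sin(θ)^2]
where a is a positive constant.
Non-zero Christoffel symbols (Γ^k_{ij} = Γ^k_{ji}):
Γ^θ_{φ φ} = -sin(2*θ)/2
Γ^φ_{θ φ} = 1/tan(θ)
Ricci tensor (R_{ij} = R^k_{ikj}): R_{θθ} = 1, R_{θφ} = 0, R_{φφ} = sin(θ)^2
Inverse metric: g^{θθ} = 1/a^2, g^{φφ} = 1/(a^2*sin(θ)^2)
R = g^{ij} R_{ij} = (1/a^2)(1) + (1/(a^2*sin(θ)^2))(sin(θ)^2) = 2/a^2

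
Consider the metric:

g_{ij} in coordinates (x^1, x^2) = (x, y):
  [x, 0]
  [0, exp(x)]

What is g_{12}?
With x^1 = x, x^2 = y, g_{12} = g_{xy} is the row-1, column-2 entry of the matrix.
g_{12} = 0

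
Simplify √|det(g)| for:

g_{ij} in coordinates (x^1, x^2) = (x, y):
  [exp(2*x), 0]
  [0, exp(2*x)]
det(g) = exp(4*x)
√|det(g)| = exp(2*x)
Volume element: dV = exp(2*x) dx dy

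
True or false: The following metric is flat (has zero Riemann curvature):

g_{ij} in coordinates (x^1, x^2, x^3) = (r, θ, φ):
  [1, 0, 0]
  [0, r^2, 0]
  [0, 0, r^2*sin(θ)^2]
Non-zero Christoffel symbols:
Γ^r_{θ θ} = -r
Γ^r_{φ φ} = -r*sin(θ)^2
Γ^θ_{r θ} = 1/r
Γ^θ_{φ φ} = -sin(2*θ)/2
Γ^φ_{r φ} = 1/r
Γ^φ_{θ φ} = 1/tan(θ)
Ricci tensor: R_{rr} = 0, R_{rθ} = 0, R_{rφ} = 0, R_{θθ} = 0, R_{θφ} = 0, R_{φφ} = 0
All R_{ij} vanish; in 3 dimensions the Riemann tensor is fully determined by the Ricci tensor, so R^i_{jkl} = 0: the metric is flat (curvilinear coordinates on flat space).
True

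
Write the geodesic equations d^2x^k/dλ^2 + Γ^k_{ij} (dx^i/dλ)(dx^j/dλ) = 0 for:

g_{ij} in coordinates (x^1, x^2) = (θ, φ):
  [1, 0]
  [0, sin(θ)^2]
Geodesic equation: d^2x^k/dλ^2 + Γ^k_{ij} (dx^i/dλ)(dx^j/dλ) = 0.
Non-zero Christoffel symbols:
Γ^θ_{φ φ} = -sin(2*θ)/2
Γ^φ_{θ φ} = 1/tan(θ)
Substituting (the symmetric pair Γ^k_{ij}, Γ^k_{ji} combines into a factor 2):
d^2θ/dλ^2 - (sin(2*θ)/2) (dφ/dλ)^2 = 0
d^2φ/dλ^2 + (2/tan(θ)) (dθ/dλ)(dφ/dλ) = 0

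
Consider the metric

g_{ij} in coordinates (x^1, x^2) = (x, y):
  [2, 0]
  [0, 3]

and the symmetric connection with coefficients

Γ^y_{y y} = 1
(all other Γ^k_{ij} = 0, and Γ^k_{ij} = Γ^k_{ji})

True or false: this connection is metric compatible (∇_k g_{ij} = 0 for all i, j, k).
Using ∇_k g_{ij} = ∂_k g_{ij} - Γ^m_{ki} g_{mj} - Γ^m_{kj} g_{im}:
∇_y g_{yy} = (0) - (3) - (3) = -6 ≠ 0
So the connection is not metric compatible (it is not the Levi-Civita connection).
False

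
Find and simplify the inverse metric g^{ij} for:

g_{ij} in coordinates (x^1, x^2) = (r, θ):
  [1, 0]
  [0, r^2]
The metric is diagonal, so g^{ij} is diagonal with entries 1/g_{ii}: diag(1, 1/(r^2)).
g^{ij}:
  [1, 0]
  [0, 1/r^2]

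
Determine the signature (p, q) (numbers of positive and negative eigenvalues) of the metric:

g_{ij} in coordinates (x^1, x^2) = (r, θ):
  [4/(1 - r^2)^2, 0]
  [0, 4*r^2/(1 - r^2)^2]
The metric is diagonal, so its eigenvalues are the diagonal entries: 4/(1 - r^2)^2, 4*r^2/(1 - r^2)^2 (at a generic point, where coordinate-dependent entries are positive).
2 positive, 0 negative.
(2, 0) - Riemannian (positive definite)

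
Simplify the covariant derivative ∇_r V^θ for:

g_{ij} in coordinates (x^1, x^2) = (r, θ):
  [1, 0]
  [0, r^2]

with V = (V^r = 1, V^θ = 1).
Non-zero Christoffel symbols:
Γ^r_{θ θ} = -r
Γ^θ_{r θ} = 1/r
∇_r V^θ = ∂_r V^θ + Γ^θ_{r j} V^j
  = (0) + (0)(1) + (1/r)(1)
  = 1/r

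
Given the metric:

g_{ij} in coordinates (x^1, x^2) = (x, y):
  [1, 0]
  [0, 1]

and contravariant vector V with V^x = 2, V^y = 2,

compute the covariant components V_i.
V_i = g_{ij} V^j:
V_x = (1)(2) + (0)(2) = 2
V_y = (0)(2) + (1)(2) = 2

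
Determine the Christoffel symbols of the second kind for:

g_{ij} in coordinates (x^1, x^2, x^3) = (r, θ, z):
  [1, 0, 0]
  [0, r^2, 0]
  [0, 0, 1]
Using Γ^k_{ij} = (1/2) g^{km} (∂_i g_{mj} + ∂_j g_{mi} - ∂_m g_{ij}); the metric is diagonal, so only the m = k term contributes.
Non-zero symbols (using the symmetry Γ^k_{ij} = Γ^k_{ji}):
Γ^r_{θ θ} = (1/2) g^{rr} (∂_θ g_{rθ} + ∂_θ g_{rθ} - ∂_r g_{θθ}) = (1/2)(1)((0) + (0) - (2*r)) = -r
Γ^θ_{r θ} = (1/2) g^{θθ} (∂_r g_{θθ} + ∂_θ g_{θr} - ∂_θ g_{rθ}) = (1/2)(1/r^2)((2*r) + (0) - (0)) = 1/r
All other Christoffel symbols are zero.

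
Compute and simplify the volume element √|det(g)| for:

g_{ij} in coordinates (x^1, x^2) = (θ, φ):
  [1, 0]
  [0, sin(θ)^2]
det(g) = sin(θ)^2
√|det(g)| = sin(θ) (taking 0 < θ < π so that |sin(θ)| = sin(θ))
Volume element: dV = sin(θ) dθ dφ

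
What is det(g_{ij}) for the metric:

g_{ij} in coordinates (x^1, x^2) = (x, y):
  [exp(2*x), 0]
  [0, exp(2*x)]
For a 2×2 metric: det(g) = g_{11}·g_{22} - g_{12}·g_{21}
= (exp(2*x))·(exp(2*x)) - (0)·(0)
= exp(4*x) - 0
det(g) = exp(4*x)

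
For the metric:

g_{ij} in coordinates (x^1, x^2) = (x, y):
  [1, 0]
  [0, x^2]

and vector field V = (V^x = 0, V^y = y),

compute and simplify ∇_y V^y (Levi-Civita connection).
Non-zero Christoffel symbols:
Γ^x_{y y} = -x
Γ^y_{x y} = 1/x
∇_y V^y = ∂_y V^y + Γ^y_{y j} V^j
  = (1) + (1/x)(0) + (0)(y)
  = 1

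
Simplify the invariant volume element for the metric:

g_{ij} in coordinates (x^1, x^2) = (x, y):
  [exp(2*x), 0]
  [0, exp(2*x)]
det(g) = exp(4*x)
√|det(g)| = exp(2*x)
Volume element: dV = exp(2*x) dx dy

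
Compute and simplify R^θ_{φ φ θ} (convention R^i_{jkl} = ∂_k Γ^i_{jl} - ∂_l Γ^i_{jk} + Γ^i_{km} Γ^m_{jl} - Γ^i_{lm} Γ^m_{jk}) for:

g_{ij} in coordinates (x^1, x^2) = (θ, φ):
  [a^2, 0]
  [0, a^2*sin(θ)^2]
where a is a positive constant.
Non-zero Christoffel symbols (Γ^k_{ij} = Γ^k_{ji}):
Γ^θ_{φ φ} = -sin(2*θ)/2
Γ^φ_{θ φ} = 1/tan(θ)
R^θ_{φ φ θ} = ∂_φ Γ^θ_{φ θ} - ∂_θ Γ^θ_{φ φ} + Γ^θ_{φ m} Γ^m_{φ θ} - Γ^θ_{θ m} Γ^m_{φ φ}
  = (0) - (-cos(2*θ)) + (-cos(θ)^2) - (0) = -sin(θ)^2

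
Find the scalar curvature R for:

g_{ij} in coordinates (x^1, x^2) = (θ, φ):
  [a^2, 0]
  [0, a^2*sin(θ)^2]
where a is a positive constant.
Non-zero Christoffel symbols (Γ^k_{ij} = Γ^k_{ji}):
Γ^θ_{φ φ} = -sin(2*θ)/2
Γ^φ_{θ φ} = 1/tan(θ)
Ricci tensor (R_{ij} = R^k_{ikj}): R_{θθ} = 1, R_{θφ} = 0, R_{φφ} = sin(θ)^2
Inverse metric: g^{θθ} = 1/a^2, g^{φφ} = 1/(a^2*sin(θ)^2)
R = g^{ij} R_{ij} = (1/a^2)(1) + (1/(a^2*sin(θ)^2))(sin(θ)^2) = 2/a^2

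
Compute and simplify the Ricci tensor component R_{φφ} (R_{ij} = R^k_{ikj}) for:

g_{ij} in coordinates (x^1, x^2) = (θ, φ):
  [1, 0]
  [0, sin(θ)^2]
Non-zero Christoffel symbols (Γ^k_{ij} = Γ^k_{ji}):
Γ^θ_{φ φ} = -sin(2*θ)/2
Γ^φ_{θ φ} = 1/tan(θ)
R^θ_{φ θ φ} = ∂_θ Γ^θ_{φ φ} - ∂_φ Γ^θ_{φ θ} + Γ^θ_{θ m} Γ^m_{φ φ} - Γ^θ_{φ m} Γ^m_{φ θ}
  = (-cos(2*θ)) - (0) + (0) - (-cos(θ)^2) = sin(θ)^2
R^φ_{φ φ φ} = 0 (a repeated index in an antisymmetric pair)
R_{φφ} = R^θ_{φ θ φ} + R^φ_{φ φ φ} = (sin(θ)^2) + (0) = sin(θ)^2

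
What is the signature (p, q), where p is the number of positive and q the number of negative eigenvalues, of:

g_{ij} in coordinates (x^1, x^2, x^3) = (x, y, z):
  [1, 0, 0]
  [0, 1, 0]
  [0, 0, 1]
The metric is diagonal, so its eigenvalues are the diagonal entries: 1, 1, 1 (at a generic point, where coordinate-dependent entries are positive).
3 positive, 0 negative.
(3, 0) - Riemannian (positive definite)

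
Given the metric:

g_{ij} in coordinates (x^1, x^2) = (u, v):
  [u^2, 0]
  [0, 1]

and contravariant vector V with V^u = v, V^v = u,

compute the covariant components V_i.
V_i = g_{ij} V^j:
V_u = (u^2)(v) + (0)(u) = u^2*v
V_v = (0)(v) + (1)(u) = u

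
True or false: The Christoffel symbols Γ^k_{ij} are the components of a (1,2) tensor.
Under a change of coordinates Γ picks up an inhomogeneous term ∂²x/∂x'∂x'; e.g. Γ = 0 in Cartesian coordinates but Γ^r_{θθ} = -r in polar coordinates on the same flat plane.
False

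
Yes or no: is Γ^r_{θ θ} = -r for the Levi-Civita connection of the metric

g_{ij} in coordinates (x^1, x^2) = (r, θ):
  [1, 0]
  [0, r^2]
Γ^r_{θ θ} = (1/2) g^{rr} (∂_θ g_{rθ} + ∂_θ g_{rθ} - ∂_r g_{θθ}) = (1/2)(1)((0) + (0) - (2*r)) = -r
This equals the proposed value -r.
Yes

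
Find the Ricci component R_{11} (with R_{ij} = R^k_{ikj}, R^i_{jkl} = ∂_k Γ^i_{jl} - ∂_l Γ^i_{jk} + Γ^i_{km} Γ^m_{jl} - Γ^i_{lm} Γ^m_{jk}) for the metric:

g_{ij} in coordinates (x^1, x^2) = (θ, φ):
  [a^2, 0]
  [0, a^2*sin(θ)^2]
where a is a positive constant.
Non-zero Christoffel symbols (Γ^k_{ij} = Γ^k_{ji}):
Γ^θ_{φ φ} = -sin(2*θ)/2
Γ^φ_{θ φ} = 1/tan(θ)
R^θ_{θ θ θ} = 0 (a repeated index in an antisymmetric pair)
R^φ_{θ φ θ} = ∂_φ Γ^φ_{θ θ} - ∂_θ Γ^φ_{θ φ} + Γ^φ_{φ m} Γ^m_{θ θ} - Γ^φ_{θ m} Γ^m_{θ φ}
  = (0) - (-1/sin(θ)^2) + (0) - (1/tan(θ)^2) = 1
R_{θθ} = R^θ_{θ θ θ} + R^φ_{θ φ θ} = (0) + (1) = 1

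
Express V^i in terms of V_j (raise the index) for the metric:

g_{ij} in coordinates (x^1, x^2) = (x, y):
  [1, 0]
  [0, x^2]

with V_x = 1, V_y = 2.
Inverse metric (diagonal): g^{xx} = 1, g^{yy} = 1/x^2
V^i = g^{ij} V_j:
V^x = (1)(1) + (0)(2) = 1
V^y = (0)(1) + (1/x^2)(2) = 2/x^2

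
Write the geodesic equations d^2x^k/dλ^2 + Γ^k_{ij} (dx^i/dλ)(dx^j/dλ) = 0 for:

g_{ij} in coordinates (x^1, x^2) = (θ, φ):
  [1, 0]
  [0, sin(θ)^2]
Geodesic equation: d^2x^k/dλ^2 + Γ^k_{ij} (dx^i/dλ)(dx^j/dλ) = 0.
Non-zero Christoffel symbols:
Γ^θ_{φ φ} = -sin(2*θ)/2
Γ^φ_{θ φ} = 1/tan(θ)
Substituting (the symmetric pair Γ^k_{ij}, Γ^k_{ji} combines into a factor 2):
d^2θ/dλ^2 - (sin(2*θ)/2) (dφ/dλ)^2 = 0
d^2φ/dλ^2 + (2/tan(θ)) (dθ/dλ)(dφ/dλ) = 0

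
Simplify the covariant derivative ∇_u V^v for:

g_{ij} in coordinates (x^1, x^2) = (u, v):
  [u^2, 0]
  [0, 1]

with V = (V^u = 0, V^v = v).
Non-zero Christoffel symbols:
Γ^u_{u u} = 1/u
∇_u V^v = ∂_u V^v + Γ^v_{u j} V^j
  = (0) + (0)(0) + (0)(v)
  = 0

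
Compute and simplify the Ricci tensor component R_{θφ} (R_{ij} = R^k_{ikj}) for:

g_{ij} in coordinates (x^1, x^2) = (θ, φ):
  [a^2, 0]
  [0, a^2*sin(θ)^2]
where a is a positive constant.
Non-zero Christoffel symbols (Γ^k_{ij} = Γ^k_{ji}):
Γ^θ_{φ φ} = -sin(2*θ)/2
Γ^φ_{θ φ} = 1/tan(θ)
R^θ_{θ θ φ} = 0 (a repeated index in an antisymmetric pair)
R^φ_{θ φ φ} = 0 (a repeated index in an antisymmetric pair)
R_{θφ} = R^θ_{θ θ φ} + R^φ_{θ φ φ} = (0) + (0) = 0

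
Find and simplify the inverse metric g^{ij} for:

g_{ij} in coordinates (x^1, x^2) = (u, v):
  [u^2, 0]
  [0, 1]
The metric is diagonal, so g^{ij} is diagonal with entries 1/g_{ii}: diag(1/(u^2), 1).
g^{ij}:
  [1/u^2, 0]
  [0, 1]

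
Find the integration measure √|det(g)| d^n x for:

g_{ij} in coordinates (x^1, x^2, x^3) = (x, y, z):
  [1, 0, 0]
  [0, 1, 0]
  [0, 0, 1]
det(g) = 1
√|det(g)| = 1
Volume element: dV = 1 dx dy dz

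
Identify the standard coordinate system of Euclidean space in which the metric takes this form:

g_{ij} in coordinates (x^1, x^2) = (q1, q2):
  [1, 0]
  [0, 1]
All components are constant and the metric is the identity, i.e. orthonormal rectilinear coordinates.
Cartesian (2D) coordinates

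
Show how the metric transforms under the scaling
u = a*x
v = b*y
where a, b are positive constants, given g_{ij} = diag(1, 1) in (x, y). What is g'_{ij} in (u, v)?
Invert the transformation: x = u/a, y = v/b
g'_{ij} = (∂x^k/∂x'^i)(∂x^l/∂x'^j) g_{kl}; with g_{kl} = δ_{kl} this is Σ_k (∂x^k/∂x'^i)(∂x^k/∂x'^j).
Jacobian: ∂x/∂u = 1/a, ∂x/∂v = 0, ∂y/∂u = 0, ∂y/∂v = 1/b
g'_{uu} = (1/a)(1/a) + (0)(0) = 1/a^2
g'_{uv} = (1/a)(0) + (0)(1/b) = 0
g'_{vv} = (0)(0) + (1/b)(1/b) = 1/b^2
g'_{ij} = diag(1/a^2, 1/b^2)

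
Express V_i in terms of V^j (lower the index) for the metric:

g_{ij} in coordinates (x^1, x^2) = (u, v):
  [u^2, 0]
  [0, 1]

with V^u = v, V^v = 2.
V_i = g_{ij} V^j:
V_u = (u^2)(v) + (0)(2) = u^2*v
V_v = (0)(v) + (1)(2) = 2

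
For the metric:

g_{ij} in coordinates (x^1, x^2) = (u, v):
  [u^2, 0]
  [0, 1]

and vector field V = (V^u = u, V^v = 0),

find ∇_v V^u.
Non-zero Christoffel symbols:
Γ^u_{u u} = 1/u
∇_v V^u = ∂_v V^u + Γ^u_{v j} V^j
  = (0) + (0)(u) + (0)(0)
  = 0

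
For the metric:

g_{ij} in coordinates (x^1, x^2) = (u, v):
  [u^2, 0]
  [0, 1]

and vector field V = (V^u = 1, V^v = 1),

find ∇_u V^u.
Non-zero Christoffel symbols:
Γ^u_{u u} = 1/u
∇_u V^u = ∂_u V^u + Γ^u_{u j} V^j
  = (0) + (1/u)(1) + (0)(1)
  = 1/u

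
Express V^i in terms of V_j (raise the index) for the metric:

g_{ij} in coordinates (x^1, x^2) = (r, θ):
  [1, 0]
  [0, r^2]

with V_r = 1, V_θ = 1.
Inverse metric (diagonal): g^{rr} = 1, g^{θθ} = 1/r^2
V^i = g^{ij} V_j:
V^r = (1)(1) + (0)(1) = 1
V^θ = (0)(1) + (1/r^2)(1) = 1/r^2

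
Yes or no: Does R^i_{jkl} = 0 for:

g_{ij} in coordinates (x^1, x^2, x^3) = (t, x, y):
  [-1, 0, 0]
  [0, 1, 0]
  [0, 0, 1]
All metric components are constant, so every Christoffel symbol vanishes and R^i_{jkl} = 0.
Yes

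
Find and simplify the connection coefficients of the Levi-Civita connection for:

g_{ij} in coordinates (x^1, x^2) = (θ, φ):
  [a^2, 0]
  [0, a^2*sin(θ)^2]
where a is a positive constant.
Using Γ^k_{ij} = (1/2) g^{km} (∂_i g_{mj} + ∂_j g_{mi} - ∂_m g_{ij}); the metric is diagonal, so only the m = k term contributes.
Non-zero symbols (using the symmetry Γ^k_{ij} = Γ^k_{ji}):
Γ^θ_{φ φ} = (1/2) g^{θθ} (∂_φ g_{θφ} + ∂_φ g_{θφ} - ∂_θ g_{φφ}) = (1/2)(1/a^2)((0) + (0) - (a^2*sin(2*θ))) = -sin(2*θ)/2
Γ^φ_{θ φ} = (1/2) g^{φφ} (∂_θ g_{φφ} + ∂_φ g_{φθ} - ∂_φ g_{θφ}) = (1/2)(1/(a^2*sin(θ)^2))((a^2*sin(2*θ)) + (0) - (0)) = 1/tan(θ)
All other Christoffel symbols are zero.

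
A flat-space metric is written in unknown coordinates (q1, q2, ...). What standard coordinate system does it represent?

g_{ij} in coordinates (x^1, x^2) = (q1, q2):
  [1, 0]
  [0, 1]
All components are constant and the metric is the identity, i.e. orthonormal rectilinear coordinates.
Cartesian (2D) coordinates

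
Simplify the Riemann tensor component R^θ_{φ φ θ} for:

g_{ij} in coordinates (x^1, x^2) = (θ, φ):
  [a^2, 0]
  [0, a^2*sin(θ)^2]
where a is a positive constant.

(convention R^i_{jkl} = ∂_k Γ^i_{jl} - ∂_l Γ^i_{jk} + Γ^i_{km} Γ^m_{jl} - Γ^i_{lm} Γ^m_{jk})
Non-zero Christoffel symbols (Γ^k_{ij} = Γ^k_{ji}):
Γ^θ_{φ φ} = -sin(2*θ)/2
Γ^φ_{θ φ} = 1/tan(θ)
R^θ_{φ φ θ} = ∂_φ Γ^θ_{φ θ} - ∂_θ Γ^θ_{φ φ} + Γ^θ_{φ m} Γ^m_{φ θ} - Γ^θ_{θ m} Γ^m_{φ φ}
  = (0) - (-cos(2*θ)) + (-cos(θ)^2) - (0) = -sin(θ)^2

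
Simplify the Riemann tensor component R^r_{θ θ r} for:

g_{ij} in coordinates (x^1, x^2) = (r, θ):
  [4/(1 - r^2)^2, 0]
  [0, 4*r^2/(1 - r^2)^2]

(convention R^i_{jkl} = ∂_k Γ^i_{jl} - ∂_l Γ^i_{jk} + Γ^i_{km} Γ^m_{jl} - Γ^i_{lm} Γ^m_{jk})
Non-zero Christoffel symbols (Γ^k_{ij} = Γ^k_{ji}):
Γ^r_{r r} = 2*r/(1 - r^2)
Γ^r_{θ θ} = (r^3 + r)/(r^2 - 1)
Γ^θ_{r θ} = (-r^2 - 1)/(r^3 - r)
R^r_{θ θ r} = ∂_θ Γ^r_{θ r} - ∂_r Γ^r_{θ θ} + Γ^r_{θ m} Γ^m_{θ r} - Γ^r_{r m} Γ^m_{θ θ}
  = (0) - ((r^4 - 4*r^2 - 1)/(r^2 - 1)^2) + (-(r^2 + 1)^2/(r^2 - 1)^2) - (-2*r^2*(r^2 + 1)/(r^2 - 1)^2) = 4*r^2/(r^2 - 1)^2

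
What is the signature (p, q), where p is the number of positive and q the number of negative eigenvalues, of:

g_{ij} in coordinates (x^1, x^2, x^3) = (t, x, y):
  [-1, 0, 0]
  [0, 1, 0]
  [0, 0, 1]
The metric is diagonal, so its eigenvalues are the diagonal entries: -1, 1, 1 (at a generic point, where coordinate-dependent entries are positive).
2 positive, 1 negative.
(2, 1) - Lorentzian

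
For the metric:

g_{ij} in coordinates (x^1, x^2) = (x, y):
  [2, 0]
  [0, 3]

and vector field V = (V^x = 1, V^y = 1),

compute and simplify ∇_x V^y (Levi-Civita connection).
All Christoffel symbols are zero.
∇_x V^y = ∂_x V^y + Γ^y_{x j} V^j
  = (0) + (0)(1) + (0)(1)
  = 0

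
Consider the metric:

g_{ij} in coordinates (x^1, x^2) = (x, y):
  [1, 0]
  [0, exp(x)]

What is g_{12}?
With x^1 = x, x^2 = y, g_{12} = g_{xy} is the row-1, column-2 entry of the matrix.
g_{12} = 0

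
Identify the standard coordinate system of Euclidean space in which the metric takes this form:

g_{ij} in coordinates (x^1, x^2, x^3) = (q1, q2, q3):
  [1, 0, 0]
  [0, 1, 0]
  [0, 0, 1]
All components are constant and the metric is the identity, i.e. orthonormal rectilinear coordinates.
Cartesian (3D) coordinates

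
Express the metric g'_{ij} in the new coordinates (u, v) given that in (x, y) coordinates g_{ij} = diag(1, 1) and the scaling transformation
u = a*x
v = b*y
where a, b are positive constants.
Invert the transformation: x = u/a, y = v/b
g'_{ij} = (∂x^k/∂x'^i)(∂x^l/∂x'^j) g_{kl}; with g_{kl} = δ_{kl} this is Σ_k (∂x^k/∂x'^i)(∂x^k/∂x'^j).
Jacobian: ∂x/∂u = 1/a, ∂x/∂v = 0, ∂y/∂u = 0, ∂y/∂v = 1/b
g'_{uu} = (1/a)(1/a) + (0)(0) = 1/a^2
g'_{uv} = (1/a)(0) + (0)(1/b) = 0
g'_{vv} = (0)(0) + (1/b)(1/b) = 1/b^2
g'_{ij} = diag(1/a^2, 1/b^2)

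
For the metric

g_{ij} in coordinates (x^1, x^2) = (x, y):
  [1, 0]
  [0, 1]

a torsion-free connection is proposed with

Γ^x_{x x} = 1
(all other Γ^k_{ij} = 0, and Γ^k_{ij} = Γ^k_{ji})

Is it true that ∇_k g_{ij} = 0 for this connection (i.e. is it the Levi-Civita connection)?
Using ∇_k g_{ij} = ∂_k g_{ij} - Γ^m_{ki} g_{mj} - Γ^m_{kj} g_{im}:
∇_x g_{xx} = (0) - (1) - (1) = -2 ≠ 0
So the connection is not metric compatible (it is not the Levi-Civita connection).
No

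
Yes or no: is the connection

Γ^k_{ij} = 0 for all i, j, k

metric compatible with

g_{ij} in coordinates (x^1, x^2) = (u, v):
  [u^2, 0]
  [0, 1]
Using ∇_k g_{ij} = ∂_k g_{ij} - Γ^m_{ki} g_{mj} - Γ^m_{kj} g_{im}:
∇_u g_{uu} = (2*u) - (0) - (0) = 2*u ≠ 0
So the connection is not metric compatible (it is not the Levi-Civita connection).
No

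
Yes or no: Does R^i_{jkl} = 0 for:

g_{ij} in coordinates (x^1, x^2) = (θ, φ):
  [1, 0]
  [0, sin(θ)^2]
Non-zero Christoffel symbols:
Γ^θ_{φ φ} = -sin(2*θ)/2
Γ^φ_{θ φ} = 1/tan(θ)
Ricci tensor: R_{θθ} = 1, R_{θφ} = 0, R_{φφ} = sin(θ)^2
The Ricci tensor is non-zero, so the Riemann tensor is non-zero: not flat.
No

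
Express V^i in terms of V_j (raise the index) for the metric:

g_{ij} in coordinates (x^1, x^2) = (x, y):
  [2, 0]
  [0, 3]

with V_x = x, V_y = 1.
Inverse metric (diagonal): g^{xx} = 1/2, g^{yy} = 1/3
V^i = g^{ij} V_j:
V^x = (1/2)(x) + (0)(1) = x/2
V^y = (0)(x) + (1/3)(1) = 1/3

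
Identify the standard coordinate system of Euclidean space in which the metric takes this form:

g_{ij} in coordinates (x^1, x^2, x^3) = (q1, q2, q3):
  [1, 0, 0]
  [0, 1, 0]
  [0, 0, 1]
All components are constant and the metric is the identity, i.e. orthonormal rectilinear coordinates.
Cartesian (3D) coordinates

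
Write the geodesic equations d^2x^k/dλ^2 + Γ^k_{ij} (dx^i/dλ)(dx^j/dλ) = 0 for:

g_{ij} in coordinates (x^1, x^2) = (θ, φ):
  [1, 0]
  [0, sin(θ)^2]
Geodesic equation: d^2x^k/dλ^2 + Γ^k_{ij} (dx^i/dλ)(dx^j/dλ) = 0.
Non-zero Christoffel symbols:
Γ^θ_{φ φ} = -sin(2*θ)/2
Γ^φ_{θ φ} = 1/tan(θ)
Substituting (the symmetric pair Γ^k_{ij}, Γ^k_{ji} combines into a factor 2):
d^2θ/dλ^2 - (sin(2*θ)/2) (dφ/dλ)^2 = 0
d^2φ/dλ^2 + (2/tan(θ)) (dθ/dλ)(dφ/dλ) = 0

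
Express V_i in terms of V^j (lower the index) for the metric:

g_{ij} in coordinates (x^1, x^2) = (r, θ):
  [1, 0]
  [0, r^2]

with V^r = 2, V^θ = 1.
V_i = g_{ij} V^j:
V_r = (1)(2) + (0)(1) = 2
V_θ = (0)(2) + (r^2)(1) = r^2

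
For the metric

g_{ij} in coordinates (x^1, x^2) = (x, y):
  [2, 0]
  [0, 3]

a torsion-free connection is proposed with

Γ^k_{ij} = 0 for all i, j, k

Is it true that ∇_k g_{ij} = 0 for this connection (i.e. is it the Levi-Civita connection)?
Using ∇_k g_{ij} = ∂_k g_{ij} - Γ^m_{ki} g_{mj} - Γ^m_{kj} g_{im}:
e.g. ∇_x g_{yy} = (0) - (0) - (0) = 0
Every component ∇_k g_{ij} vanishes: the connection is metric compatible.
Yes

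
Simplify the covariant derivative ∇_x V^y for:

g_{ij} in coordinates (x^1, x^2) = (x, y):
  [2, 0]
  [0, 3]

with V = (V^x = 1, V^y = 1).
All Christoffel symbols are zero.
∇_x V^y = ∂_x V^y + Γ^y_{x j} V^j
  = (0) + (0)(1) + (0)(1)
  = 0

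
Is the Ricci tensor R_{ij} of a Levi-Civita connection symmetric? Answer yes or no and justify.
R_{ij} = R^k_{ikj}; the pair symmetry R_{kilj} = R_{ljki} gives R_{ij} = R_{ji}.
Yes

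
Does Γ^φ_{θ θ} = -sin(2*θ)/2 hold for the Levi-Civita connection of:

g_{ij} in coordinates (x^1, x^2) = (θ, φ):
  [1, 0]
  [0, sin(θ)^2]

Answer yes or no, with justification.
Γ^φ_{θ θ} = (1/2) g^{φφ} (∂_θ g_{φθ} + ∂_θ g_{φθ} - ∂_φ g_{θθ}) = (1/2)(1/sin(θ)^2)((0) + (0) - (0)) = 0
This differs from the proposed value -sin(2*θ)/2.
No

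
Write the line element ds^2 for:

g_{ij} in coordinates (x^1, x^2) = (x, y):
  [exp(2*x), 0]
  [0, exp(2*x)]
ds^2 = g_{ij} dx^i dx^j; only the non-zero components contribute.
ds^2 = exp(2*x) dx^2 + exp(2*x) dy^2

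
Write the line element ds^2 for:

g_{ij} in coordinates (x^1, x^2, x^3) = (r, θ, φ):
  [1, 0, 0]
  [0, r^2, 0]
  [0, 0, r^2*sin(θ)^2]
ds^2 = g_{ij} dx^i dx^j; only the non-zero components contribute.
ds^2 = dr^2 + r^2 dθ^2 + r^2*sin(θ)^2 dφ^2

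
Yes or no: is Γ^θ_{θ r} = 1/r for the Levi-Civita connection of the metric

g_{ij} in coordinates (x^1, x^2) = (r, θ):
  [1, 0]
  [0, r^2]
Γ^θ_{θ r} = (1/2) g^{θθ} (∂_θ g_{θr} + ∂_r g_{θθ} - ∂_θ g_{θr}) = (1/2)(1/r^2)((0) + (2*r) - (0)) = 1/r
This equals the proposed value 1/r.
Yes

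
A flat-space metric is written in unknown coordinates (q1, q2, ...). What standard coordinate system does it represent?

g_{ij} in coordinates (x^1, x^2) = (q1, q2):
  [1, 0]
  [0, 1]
All components are constant and the metric is the identity, i.e. orthonormal rectilinear coordinates.
Cartesian (2D) coordinates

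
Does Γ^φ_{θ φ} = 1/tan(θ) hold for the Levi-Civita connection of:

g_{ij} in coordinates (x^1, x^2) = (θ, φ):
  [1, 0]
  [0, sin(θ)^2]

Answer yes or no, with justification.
Γ^φ_{θ φ} = (1/2) g^{φφ} (∂_θ g_{φφ} + ∂_φ g_{φθ} - ∂_φ g_{θφ}) = (1/2)(1/sin(θ)^2)((sin(2*θ)) + (0) - (0)) = 1/tan(θ)
This equals the proposed value 1/tan(θ).
Yes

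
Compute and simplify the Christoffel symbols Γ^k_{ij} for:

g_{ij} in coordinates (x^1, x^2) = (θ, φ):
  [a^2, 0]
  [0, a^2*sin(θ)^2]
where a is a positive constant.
Using Γ^k_{ij} = (1/2) g^{km} (∂_i g_{mj} + ∂_j g_{mi} - ∂_m g_{ij}); the metric is diagonal, so only the m = k term contributes.
Non-zero symbols (using the symmetry Γ^k_{ij} = Γ^k_{ji}):
Γ^θ_{φ φ} = (1/2) g^{θθ} (∂_φ g_{θφ} + ∂_φ g_{θφ} - ∂_θ g_{φφ}) = (1/2)(1/a^2)((0) + (0) - (a^2*sin(2*θ))) = -sin(2*θ)/2
Γ^φ_{θ φ} = (1/2) g^{φφ} (∂_θ g_{φφ} + ∂_φ g_{φθ} - ∂_φ g_{θφ}) = (1/2)(1/(a^2*sin(θ)^2))((a^2*sin(2*θ)) + (0) - (0)) = 1/tan(θ)
All other Christoffel symbols are zero.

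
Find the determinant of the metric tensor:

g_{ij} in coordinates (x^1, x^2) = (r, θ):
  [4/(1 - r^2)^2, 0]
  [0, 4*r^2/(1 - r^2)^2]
For a 2×2 metric: det(g) = g_{11}·g_{22} - g_{12}·g_{21}
= (4/(1 - r^2)^2)·(4*r^2/(1 - r^2)^2) - (0)·(0)
= 16*r^2/(1 - r^2)^4 - 0
det(g) = 16*r^2/(1 - r^2)^4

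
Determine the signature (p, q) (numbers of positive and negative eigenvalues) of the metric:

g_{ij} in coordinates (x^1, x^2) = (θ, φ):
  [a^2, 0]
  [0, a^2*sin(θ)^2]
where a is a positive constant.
The metric is diagonal, so its eigenvalues are the diagonal entries: a^2, a^2*sin(θ)^2 (at a generic point, where coordinate-dependent entries are positive).
2 positive, 0 negative.
(2, 0) - Riemannian (positive definite)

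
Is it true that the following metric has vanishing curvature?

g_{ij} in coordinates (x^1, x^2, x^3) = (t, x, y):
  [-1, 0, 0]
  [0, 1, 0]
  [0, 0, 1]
All metric components are constant, so every Christoffel symbol vanishes and R^i_{jkl} = 0.
Yes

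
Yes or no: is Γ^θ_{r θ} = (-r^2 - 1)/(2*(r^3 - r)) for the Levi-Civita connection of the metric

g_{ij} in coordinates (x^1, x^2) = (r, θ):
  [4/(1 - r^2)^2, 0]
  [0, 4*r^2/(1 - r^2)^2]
Γ^θ_{r θ} = (1/2) g^{θθ} (∂_r g_{θθ} + ∂_θ g_{θr} - ∂_θ g_{rθ}) = (1/2)((1 - r^2)^2/(4*r^2))((-8*(r^3 + r)/(r^2 - 1)^3) + (0) - (0)) = (-r^2 - 1)/(r^3 - r)
This differs from the proposed value (-r^2 - 1)/(2*(r^3 - r)).
No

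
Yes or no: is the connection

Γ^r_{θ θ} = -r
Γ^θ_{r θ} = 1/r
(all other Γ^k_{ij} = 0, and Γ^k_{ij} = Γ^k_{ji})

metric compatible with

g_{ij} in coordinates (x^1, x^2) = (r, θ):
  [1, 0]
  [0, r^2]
Using ∇_k g_{ij} = ∂_k g_{ij} - Γ^m_{ki} g_{mj} - Γ^m_{kj} g_{im}:
e.g. ∇_r g_{θθ} = (2*r) - (r) - (r) = 0
Every component ∇_k g_{ij} vanishes: the connection is metric compatible.
Yes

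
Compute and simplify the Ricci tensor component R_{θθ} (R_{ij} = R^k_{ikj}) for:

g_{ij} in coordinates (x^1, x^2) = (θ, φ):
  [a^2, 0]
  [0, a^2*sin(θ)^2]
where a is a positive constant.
Non-zero Christoffel symbols (Γ^k_{ij} = Γ^k_{ji}):
Γ^θ_{φ φ} = -sin(2*θ)/2
Γ^φ_{θ φ} = 1/tan(θ)
R^θ_{θ θ θ} = 0 (a repeated index in an antisymmetric pair)
R^φ_{θ φ θ} = ∂_φ Γ^φ_{θ θ} - ∂_θ Γ^φ_{θ φ} + Γ^φ_{φ m} Γ^m_{θ θ} - Γ^φ_{θ m} Γ^m_{θ φ}
  = (0) - (-1/sin(θ)^2) + (0) - (1/tan(θ)^2) = 1
R_{θθ} = R^θ_{θ θ θ} + R^φ_{θ φ θ} = (0) + (1) = 1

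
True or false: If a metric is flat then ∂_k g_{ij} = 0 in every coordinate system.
Flatness means R^i_{jkl} = 0; the components can still vary, e.g. the flat plane in polar coordinates has g_{θθ} = r^2.
False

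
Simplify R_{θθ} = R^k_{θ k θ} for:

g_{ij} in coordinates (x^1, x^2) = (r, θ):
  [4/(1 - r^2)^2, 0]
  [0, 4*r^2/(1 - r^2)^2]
Non-zero Christoffel symbols (Γ^k_{ij} = Γ^k_{ji}):
Γ^r_{r r} = 2*r/(1 - r^2)
Γ^r_{θ θ} = (r^3 + r)/(r^2 - 1)
Γ^θ_{r θ} = (-r^2 - 1)/(r^3 - r)
R^r_{θ r θ} = ∂_r Γ^r_{θ θ} - ∂_θ Γ^r_{θ r} + Γ^r_{r m} Γ^m_{θ θ} - Γ^r_{θ m} Γ^m_{θ r}
  = ((r^4 - 4*r^2 - 1)/(r^2 - 1)^2) - (0) + (-2*r^2*(r^2 + 1)/(r^2 - 1)^2) - (-(r^2 + 1)^2/(r^2 - 1)^2) = -4*r^2/(r^2 - 1)^2
R^θ_{θ θ θ} = 0 (a repeated index in an antisymmetric pair)
R_{θθ} = R^r_{θ r θ} + R^θ_{θ θ θ} = (-4*r^2/(r^2 - 1)^2) + (0) = -4*r^2/(r^2 - 1)^2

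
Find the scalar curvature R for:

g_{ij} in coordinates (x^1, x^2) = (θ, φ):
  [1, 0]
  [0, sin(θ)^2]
Non-zero Christoffel symbols (Γ^k_{ij} = Γ^k_{ji}):
Γ^θ_{φ φ} = -sin(2*θ)/2
Γ^φ_{θ φ} = 1/tan(θ)
Ricci tensor (R_{ij} = R^k_{ikj}): R_{θθ} = 1, R_{θφ} = 0, R_{φφ} = sin(θ)^2
Inverse metric: g^{θθ} = 1, g^{φφ} = 1/sin(θ)^2
R = g^{ij} R_{ij} = (1)(1) + (1/sin(θ)^2)(sin(θ)^2) = 2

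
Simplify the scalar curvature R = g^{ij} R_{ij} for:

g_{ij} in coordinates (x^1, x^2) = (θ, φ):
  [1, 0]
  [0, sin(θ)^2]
Non-zero Christoffel symbols (Γ^k_{ij} = Γ^k_{ji}):
Γ^θ_{φ φ} = -sin(2*θ)/2
Γ^φ_{θ φ} = 1/tan(θ)
Ricci tensor (R_{ij} = R^k_{ikj}): R_{θθ} = 1, R_{θφ} = 0, R_{φφ} = sin(θ)^2
Inverse metric: g^{θθ} = 1, g^{φφ} = 1/sin(θ)^2
R = g^{ij} R_{ij} = (1)(1) + (1/sin(θ)^2)(sin(θ)^2) = 2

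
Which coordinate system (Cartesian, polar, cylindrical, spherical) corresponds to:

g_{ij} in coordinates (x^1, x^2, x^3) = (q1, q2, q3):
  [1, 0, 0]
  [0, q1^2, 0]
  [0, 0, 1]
The line element ds^2 = dq1^2 + q1^2 dq2^2 + dq3^2 is dr^2 + r^2 dθ^2 + dz^2 with q1 = r, q2 = θ, q3 = z.
cylindrical coordinates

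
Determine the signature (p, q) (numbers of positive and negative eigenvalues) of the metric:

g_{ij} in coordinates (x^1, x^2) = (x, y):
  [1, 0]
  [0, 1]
The metric is diagonal, so its eigenvalues are the diagonal entries: 1, 1 (at a generic point, where coordinate-dependent entries are positive).
2 positive, 0 negative.
(2, 0) - Riemannian (positive definite)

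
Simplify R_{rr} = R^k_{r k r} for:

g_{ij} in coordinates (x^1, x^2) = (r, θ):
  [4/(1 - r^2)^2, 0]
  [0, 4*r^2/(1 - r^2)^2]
Non-zero Christoffel symbols (Γ^k_{ij} = Γ^k_{ji}):
Γ^r_{r r} = 2*r/(1 - r^2)
Γ^r_{θ θ} = (r^3 + r)/(r^2 - 1)
Γ^θ_{r θ} = (-r^2 - 1)/(r^3 - r)
R^r_{r r r} = 0 (a repeated index in an antisymmetric pair)
R^θ_{r θ r} = ∂_θ Γ^θ_{r r} - ∂_r Γ^θ_{r θ} + Γ^θ_{θ m} Γ^m_{r r} - Γ^θ_{r m} Γ^m_{r θ}
  = (0) - ((r^4 + 4*r^2 - 1)/(r^3 - r)^2) + (2*(r^2 + 1)/(r^2 - 1)^2) - ((r^2 + 1)^2/(r^3 - r)^2) = -4/(r^2 - 1)^2
R_{rr} = R^r_{r r r} + R^θ_{r θ r} = (0) + (-4/(r^2 - 1)^2) = -4/(r^2 - 1)^2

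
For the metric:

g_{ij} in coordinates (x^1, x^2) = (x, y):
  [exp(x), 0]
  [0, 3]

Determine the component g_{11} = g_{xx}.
With x^1 = x, x^2 = y, g_{11} = g_{xx} is the row-1, column-1 entry of the matrix.
g_{11} = exp(x)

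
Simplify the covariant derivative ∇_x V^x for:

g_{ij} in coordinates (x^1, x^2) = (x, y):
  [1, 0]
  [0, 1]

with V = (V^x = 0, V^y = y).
All Christoffel symbols are zero.
∇_x V^x = ∂_x V^x + Γ^x_{x j} V^j
  = (0) + (0)(0) + (0)(y)
  = 0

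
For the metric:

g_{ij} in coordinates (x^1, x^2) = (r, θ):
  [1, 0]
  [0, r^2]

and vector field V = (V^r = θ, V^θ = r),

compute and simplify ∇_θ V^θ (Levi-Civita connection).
Non-zero Christoffel symbols:
Γ^r_{θ θ} = -r
Γ^θ_{r θ} = 1/r
∇_θ V^θ = ∂_θ V^θ + Γ^θ_{θ j} V^j
  = (0) + (1/r)(θ) + (0)(r)
  = θ/r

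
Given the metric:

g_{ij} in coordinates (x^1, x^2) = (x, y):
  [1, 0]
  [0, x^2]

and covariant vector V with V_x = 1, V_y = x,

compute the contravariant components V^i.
Inverse metric (diagonal): g^{xx} = 1, g^{yy} = 1/x^2
V^i = g^{ij} V_j:
V^x = (1)(1) + (0)(x) = 1
V^y = (0)(1) + (1/x^2)(x) = 1/x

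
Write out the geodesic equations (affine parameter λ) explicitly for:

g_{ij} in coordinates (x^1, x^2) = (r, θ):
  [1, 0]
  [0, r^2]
Geodesic equation: d^2x^k/dλ^2 + Γ^k_{ij} (dx^i/dλ)(dx^j/dλ) = 0.
Non-zero Christoffel symbols:
Γ^r_{θ θ} = -r
Γ^θ_{r θ} = 1/r
Substituting (the symmetric pair Γ^k_{ij}, Γ^k_{ji} combines into a factor 2):
d^2r/dλ^2 - r (dθ/dλ)^2 = 0
d^2θ/dλ^2 + (2/r) (dr/dλ)(dθ/dλ) = 0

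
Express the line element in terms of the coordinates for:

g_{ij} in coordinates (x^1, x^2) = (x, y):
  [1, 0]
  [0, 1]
ds^2 = g_{ij} dx^i dx^j; only the non-zero components contribute.
ds^2 = dx^2 + dy^2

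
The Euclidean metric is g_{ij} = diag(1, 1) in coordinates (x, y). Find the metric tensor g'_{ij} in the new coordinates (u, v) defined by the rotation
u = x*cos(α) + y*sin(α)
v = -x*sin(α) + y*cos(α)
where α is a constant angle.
Invert the transformation: x = u*cos(α) - v*sin(α), y = u*sin(α) + v*cos(α)
g'_{ij} = (∂x^k/∂x'^i)(∂x^l/∂x'^j) g_{kl}; with g_{kl} = δ_{kl} this is Σ_k (∂x^k/∂x'^i)(∂x^k/∂x'^j).
Jacobian: ∂x/∂u = cos(α), ∂x/∂v = -sin(α), ∂y/∂u = sin(α), ∂y/∂v = cos(α)
g'_{uu} = (cos(α))(cos(α)) + (sin(α))(sin(α)) = 1
g'_{uv} = (cos(α))(-sin(α)) + (sin(α))(cos(α)) = 0
g'_{vv} = (-sin(α))(-sin(α)) + (cos(α))(cos(α)) = 1
g'_{ij} = diag(1, 1)
The Euclidean metric is invariant under rotations.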